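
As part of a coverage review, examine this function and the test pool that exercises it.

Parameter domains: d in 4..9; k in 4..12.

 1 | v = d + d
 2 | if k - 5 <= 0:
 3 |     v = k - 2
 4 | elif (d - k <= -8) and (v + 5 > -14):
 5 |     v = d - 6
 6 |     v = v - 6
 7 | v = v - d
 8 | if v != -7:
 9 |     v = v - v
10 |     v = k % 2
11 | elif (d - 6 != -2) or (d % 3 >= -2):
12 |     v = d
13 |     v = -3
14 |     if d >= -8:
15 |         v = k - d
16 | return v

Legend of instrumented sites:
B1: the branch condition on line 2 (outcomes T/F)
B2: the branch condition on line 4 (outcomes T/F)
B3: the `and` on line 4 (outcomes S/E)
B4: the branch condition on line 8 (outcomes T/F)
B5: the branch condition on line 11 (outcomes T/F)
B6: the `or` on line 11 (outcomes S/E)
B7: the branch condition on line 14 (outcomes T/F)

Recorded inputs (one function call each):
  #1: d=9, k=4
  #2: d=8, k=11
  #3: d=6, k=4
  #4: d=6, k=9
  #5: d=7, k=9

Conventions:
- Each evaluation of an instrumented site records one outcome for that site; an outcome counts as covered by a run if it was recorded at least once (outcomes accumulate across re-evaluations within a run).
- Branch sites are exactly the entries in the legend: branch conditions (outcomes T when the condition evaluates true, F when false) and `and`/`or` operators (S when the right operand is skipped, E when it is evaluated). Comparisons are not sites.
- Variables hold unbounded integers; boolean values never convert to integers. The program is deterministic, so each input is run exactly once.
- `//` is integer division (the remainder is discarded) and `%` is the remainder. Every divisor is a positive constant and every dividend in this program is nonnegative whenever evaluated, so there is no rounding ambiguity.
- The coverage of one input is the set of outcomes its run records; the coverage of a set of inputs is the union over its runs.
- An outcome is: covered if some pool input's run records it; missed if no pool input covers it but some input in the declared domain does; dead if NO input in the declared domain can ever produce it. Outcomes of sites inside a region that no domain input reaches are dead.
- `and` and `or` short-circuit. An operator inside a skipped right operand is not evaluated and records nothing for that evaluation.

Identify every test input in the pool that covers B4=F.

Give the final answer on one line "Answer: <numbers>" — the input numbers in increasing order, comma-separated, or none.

input #1 (d=9, k=4): covers B4=F
input #2 (d=8, k=11): misses B4=F
input #3 (d=6, k=4): misses B4=F
input #4 (d=6, k=9): misses B4=F
input #5 (d=7, k=9): misses B4=F

Answer: 1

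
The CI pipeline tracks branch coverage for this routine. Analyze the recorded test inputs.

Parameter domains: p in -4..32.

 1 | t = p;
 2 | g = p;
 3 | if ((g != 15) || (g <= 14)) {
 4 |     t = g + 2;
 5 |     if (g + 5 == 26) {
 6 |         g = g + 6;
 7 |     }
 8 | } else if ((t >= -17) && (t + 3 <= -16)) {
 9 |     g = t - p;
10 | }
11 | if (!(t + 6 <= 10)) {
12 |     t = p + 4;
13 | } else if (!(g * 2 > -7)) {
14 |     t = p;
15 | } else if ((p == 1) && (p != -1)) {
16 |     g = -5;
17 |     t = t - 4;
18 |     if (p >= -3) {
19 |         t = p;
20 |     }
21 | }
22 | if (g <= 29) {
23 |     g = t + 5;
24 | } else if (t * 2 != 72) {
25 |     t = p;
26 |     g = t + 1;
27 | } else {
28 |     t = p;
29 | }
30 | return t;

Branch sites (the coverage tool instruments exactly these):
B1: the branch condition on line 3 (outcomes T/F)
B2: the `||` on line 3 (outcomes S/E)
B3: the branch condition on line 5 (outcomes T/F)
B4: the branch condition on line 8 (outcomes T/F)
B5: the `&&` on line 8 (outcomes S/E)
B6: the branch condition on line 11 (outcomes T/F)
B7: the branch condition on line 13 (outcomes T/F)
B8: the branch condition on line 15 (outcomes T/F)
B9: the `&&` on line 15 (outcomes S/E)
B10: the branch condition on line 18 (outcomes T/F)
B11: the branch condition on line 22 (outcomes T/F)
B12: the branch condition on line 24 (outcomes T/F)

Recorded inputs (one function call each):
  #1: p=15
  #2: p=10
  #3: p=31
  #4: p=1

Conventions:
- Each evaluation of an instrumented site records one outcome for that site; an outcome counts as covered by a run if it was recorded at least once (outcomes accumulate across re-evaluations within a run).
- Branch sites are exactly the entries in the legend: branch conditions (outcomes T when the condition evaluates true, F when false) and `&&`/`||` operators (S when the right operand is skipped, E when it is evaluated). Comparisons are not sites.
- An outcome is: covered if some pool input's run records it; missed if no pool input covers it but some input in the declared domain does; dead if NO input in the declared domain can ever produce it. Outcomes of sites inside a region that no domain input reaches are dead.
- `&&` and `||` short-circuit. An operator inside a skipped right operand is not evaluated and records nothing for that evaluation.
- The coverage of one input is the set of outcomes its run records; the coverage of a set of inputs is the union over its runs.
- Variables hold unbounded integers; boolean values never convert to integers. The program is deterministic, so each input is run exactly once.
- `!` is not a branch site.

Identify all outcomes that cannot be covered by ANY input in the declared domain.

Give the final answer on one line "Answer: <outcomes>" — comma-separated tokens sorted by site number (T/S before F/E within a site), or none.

running all 37 domain inputs and tallying outcomes:
  B4=T: never recorded by any domain input -> dead
  B5=S: never recorded by any domain input -> dead
  B10=F: never recorded by any domain input -> dead
  reachable outcomes have witnesses, e.g. B1=T (e.g. p=-4), B1=F (e.g. p=15), B2=S (e.g. p=-4), B2=E (e.g. p=15)

Answer: B4=T, B5=S, B10=F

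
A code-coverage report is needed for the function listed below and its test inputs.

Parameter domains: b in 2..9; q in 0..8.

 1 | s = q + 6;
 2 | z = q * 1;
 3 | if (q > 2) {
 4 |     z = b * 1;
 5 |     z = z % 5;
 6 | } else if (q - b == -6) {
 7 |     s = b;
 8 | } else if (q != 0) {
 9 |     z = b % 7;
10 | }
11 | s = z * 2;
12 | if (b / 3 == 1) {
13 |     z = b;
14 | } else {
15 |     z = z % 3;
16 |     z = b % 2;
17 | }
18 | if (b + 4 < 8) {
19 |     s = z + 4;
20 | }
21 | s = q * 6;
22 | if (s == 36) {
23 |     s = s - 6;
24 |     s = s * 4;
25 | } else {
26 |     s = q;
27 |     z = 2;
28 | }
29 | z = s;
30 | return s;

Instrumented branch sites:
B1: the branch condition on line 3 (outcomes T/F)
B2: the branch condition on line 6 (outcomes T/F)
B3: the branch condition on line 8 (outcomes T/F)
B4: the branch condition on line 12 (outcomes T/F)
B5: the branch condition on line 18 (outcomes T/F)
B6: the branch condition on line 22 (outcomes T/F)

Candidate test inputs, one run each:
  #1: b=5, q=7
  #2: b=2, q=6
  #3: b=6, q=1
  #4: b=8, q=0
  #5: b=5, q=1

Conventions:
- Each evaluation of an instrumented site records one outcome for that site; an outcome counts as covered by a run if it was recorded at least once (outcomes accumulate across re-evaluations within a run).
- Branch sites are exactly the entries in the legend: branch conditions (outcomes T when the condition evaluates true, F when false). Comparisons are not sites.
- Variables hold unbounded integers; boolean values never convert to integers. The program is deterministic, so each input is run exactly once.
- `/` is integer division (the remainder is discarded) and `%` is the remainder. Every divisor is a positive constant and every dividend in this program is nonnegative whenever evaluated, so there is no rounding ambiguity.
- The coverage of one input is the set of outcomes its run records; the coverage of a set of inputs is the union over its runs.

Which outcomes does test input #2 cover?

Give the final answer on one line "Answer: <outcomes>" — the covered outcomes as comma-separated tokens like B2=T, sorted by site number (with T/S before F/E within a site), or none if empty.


Simulating input #2 (b=2, q=6) step by step:
  B1->T, B4->F, B5->T, B6->T
as a set, this run covers: B1=T, B4=F, B5=T, B6=T
Answer: B1=T, B4=F, B5=T, B6=T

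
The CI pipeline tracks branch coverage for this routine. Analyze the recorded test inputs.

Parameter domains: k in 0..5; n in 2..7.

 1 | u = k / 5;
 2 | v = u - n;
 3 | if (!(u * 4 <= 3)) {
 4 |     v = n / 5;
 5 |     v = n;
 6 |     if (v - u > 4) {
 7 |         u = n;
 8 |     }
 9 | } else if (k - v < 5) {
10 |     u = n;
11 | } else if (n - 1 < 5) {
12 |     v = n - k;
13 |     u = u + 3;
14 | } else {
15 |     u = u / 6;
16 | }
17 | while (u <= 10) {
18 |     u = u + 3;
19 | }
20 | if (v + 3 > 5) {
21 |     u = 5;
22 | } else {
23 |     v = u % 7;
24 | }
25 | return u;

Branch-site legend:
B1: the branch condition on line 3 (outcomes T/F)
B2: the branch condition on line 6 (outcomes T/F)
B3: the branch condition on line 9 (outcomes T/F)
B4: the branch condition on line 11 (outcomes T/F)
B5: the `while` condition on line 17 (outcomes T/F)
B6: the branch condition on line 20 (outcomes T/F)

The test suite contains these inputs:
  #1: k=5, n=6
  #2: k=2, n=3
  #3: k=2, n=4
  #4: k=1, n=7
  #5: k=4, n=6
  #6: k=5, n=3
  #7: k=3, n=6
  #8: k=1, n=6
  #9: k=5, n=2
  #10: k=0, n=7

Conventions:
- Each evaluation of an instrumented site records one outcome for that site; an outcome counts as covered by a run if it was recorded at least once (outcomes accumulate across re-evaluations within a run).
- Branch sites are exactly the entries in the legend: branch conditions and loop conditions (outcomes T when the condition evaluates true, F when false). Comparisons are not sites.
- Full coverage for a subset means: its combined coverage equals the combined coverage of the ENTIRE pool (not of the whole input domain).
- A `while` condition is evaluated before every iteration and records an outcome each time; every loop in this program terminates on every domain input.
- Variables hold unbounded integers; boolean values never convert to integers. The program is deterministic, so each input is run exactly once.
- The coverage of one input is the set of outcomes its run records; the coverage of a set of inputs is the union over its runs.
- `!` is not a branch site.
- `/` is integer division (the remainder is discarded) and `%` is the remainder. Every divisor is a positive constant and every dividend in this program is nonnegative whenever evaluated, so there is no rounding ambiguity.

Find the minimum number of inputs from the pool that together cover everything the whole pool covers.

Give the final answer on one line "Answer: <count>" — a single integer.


test 1 (k=5, n=6) fires B1->T, B2->T, B5->T, B5->T, B5->F, B6->T; hits B1=T, B2=T, B5=T, B5=F, B6=T
test 2 (k=2, n=3) fires B1->F, B3->F, B4->T, B5->T, B5->T, B5->T, B5->F, B6->F; hits B1=F, B3=F, B4=T, B5=T, B5=F, B6=F
test 3 (k=2, n=4) fires B1->F, B3->F, B4->T, B5->T, B5->T, B5->T, B5->F, B6->F; hits B1=F, B3=F, B4=T, B5=T, B5=F, B6=F
test 4 (k=1, n=7) fires B1->F, B3->F, B4->F, B5->T, B5->T, B5->T, B5->T, B5->F, B6->F; hits B1=F, B3=F, B4=F, B5=T, B5=F, B6=F
test 5 (k=4, n=6) fires B1->F, B3->F, B4->F, B5->T, B5->T, B5->T, B5->T, B5->F, B6->F; hits B1=F, B3=F, B4=F, B5=T, B5=F, B6=F
test 6 (k=5, n=3) fires B1->T, B2->F, B5->T, B5->T, B5->T, B5->T, B5->F, B6->T; hits B1=T, B2=F, B5=T, B5=F, B6=T
test 7 (k=3, n=6) fires B1->F, B3->F, B4->F, B5->T, B5->T, B5->T, B5->T, B5->F, B6->F; hits B1=F, B3=F, B4=F, B5=T, B5=F, B6=F
test 8 (k=1, n=6) fires B1->F, B3->F, B4->F, B5->T, B5->T, B5->T, B5->T, B5->F, B6->F; hits B1=F, B3=F, B4=F, B5=T, B5=F, B6=F
test 9 (k=5, n=2) fires B1->T, B2->F, B5->T, B5->T, B5->T, B5->T, B5->F, B6->F; hits B1=T, B2=F, B5=T, B5=F, B6=F
test 10 (k=0, n=7) fires B1->F, B3->F, B4->F, B5->T, B5->T, B5->T, B5->T, B5->F, B6->F; hits B1=F, B3=F, B4=F, B5=T, B5=F, B6=F
pool-wide coverage (11 outcomes): B1=T, B1=F, B2=T, B2=F, B3=F, B4=T, B4=F, B5=T, B5=F, B6=T, B6=F
every size-1 subset falls short of the 11 outcomes (best: 6/11)
every size-2 subset falls short of the 11 outcomes (best: 9/11)
every size-3 subset falls short of the 11 outcomes (best: 10/11)
at size 4, {1, 2, 4, 6} reaches all 11 outcomes; every lexicographically earlier size-4 subset fails
Answer: 4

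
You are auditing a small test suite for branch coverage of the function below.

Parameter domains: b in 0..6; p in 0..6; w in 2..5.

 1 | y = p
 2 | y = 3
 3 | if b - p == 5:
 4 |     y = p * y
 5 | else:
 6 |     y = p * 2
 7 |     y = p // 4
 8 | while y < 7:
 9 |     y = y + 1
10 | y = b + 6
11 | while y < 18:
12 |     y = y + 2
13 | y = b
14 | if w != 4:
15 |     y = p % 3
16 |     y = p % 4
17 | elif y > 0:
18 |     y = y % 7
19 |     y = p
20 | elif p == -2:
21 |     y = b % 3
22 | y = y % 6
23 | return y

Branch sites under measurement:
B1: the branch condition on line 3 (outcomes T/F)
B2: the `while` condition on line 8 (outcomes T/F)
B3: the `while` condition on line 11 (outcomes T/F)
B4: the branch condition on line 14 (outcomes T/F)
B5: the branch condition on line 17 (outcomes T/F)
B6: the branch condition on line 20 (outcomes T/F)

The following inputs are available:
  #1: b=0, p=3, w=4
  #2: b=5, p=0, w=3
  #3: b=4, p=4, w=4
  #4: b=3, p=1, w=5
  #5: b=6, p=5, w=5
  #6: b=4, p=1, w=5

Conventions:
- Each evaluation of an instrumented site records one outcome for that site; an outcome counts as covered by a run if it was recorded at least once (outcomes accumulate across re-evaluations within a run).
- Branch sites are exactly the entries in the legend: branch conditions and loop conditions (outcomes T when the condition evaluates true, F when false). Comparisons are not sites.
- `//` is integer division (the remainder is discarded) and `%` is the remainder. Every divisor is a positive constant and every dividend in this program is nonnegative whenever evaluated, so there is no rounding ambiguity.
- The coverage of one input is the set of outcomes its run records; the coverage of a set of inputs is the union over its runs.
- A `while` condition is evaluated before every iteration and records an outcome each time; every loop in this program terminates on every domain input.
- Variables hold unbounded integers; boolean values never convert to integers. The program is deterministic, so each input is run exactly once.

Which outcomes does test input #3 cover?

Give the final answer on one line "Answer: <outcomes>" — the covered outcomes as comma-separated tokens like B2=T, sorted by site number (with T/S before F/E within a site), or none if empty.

Simulating input #3 (b=4, p=4, w=4) step by step:
  B1->F, B2->T, B2->T, B2->T, B2->T, B2->T, B2->T, B2->F, B3->T, B3->T
  B3->T, B3->T, B3->F, B4->F, B5->T
collecting distinct outcomes: B1=F, B2=T, B2=F, B3=T, B3=F, B4=F, B5=T

Answer: B1=F, B2=T, B2=F, B3=T, B3=F, B4=F, B5=T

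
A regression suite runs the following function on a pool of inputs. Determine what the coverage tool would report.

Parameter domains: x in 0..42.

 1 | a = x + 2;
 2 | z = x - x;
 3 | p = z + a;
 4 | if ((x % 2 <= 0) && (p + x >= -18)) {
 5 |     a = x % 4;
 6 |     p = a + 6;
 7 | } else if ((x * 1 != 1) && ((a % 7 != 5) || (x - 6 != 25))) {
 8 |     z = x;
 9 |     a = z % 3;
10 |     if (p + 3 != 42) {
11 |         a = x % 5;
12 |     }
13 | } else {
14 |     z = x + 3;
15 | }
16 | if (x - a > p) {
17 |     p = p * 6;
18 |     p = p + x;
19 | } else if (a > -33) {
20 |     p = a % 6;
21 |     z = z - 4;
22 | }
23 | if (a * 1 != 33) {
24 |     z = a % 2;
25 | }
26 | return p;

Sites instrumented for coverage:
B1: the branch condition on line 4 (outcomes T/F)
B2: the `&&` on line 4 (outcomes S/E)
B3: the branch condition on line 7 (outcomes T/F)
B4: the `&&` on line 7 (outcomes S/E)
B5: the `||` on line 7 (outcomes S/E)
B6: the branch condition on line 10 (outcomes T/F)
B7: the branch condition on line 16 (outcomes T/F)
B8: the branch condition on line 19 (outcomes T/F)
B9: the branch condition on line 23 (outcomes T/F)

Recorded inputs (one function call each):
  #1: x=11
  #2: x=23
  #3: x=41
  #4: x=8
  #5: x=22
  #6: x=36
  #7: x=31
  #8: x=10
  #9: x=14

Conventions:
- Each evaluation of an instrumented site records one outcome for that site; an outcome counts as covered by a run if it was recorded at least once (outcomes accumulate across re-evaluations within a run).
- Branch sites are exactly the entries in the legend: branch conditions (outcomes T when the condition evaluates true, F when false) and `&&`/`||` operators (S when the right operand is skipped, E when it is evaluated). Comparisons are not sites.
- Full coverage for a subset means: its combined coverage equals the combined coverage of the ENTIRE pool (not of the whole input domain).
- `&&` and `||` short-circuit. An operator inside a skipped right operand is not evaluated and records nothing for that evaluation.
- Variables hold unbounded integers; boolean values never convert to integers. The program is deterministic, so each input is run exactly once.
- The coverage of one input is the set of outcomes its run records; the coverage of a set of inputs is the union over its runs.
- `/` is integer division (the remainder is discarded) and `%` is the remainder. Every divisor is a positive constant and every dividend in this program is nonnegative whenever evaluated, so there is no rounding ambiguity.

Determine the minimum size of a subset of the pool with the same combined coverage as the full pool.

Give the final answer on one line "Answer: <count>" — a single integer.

#1 (x=11) -> B2->S, B1->F, B4->E, B5->S, B3->T, B6->T, B7->F, B8->T, B9->T; covered: B1=F, B2=S, B3=T, B4=E, B5=S, B6=T, B7=F, B8=T, B9=T
#2 (x=23) -> B2->S, B1->F, B4->E, B5->S, B3->T, B6->T, B7->F, B8->T, B9->T; covered: B1=F, B2=S, B3=T, B4=E, B5=S, B6=T, B7=F, B8=T, B9=T
#3 (x=41) -> B2->S, B1->F, B4->E, B5->S, B3->T, B6->T, B7->F, B8->T, B9->T; covered: B1=F, B2=S, B3=T, B4=E, B5=S, B6=T, B7=F, B8=T, B9=T
#4 (x=8) -> B2->E, B1->T, B7->T, B9->T; covered: B1=T, B2=E, B7=T, B9=T
#5 (x=22) -> B2->E, B1->T, B7->T, B9->T; covered: B1=T, B2=E, B7=T, B9=T
#6 (x=36) -> B2->E, B1->T, B7->T, B9->T; covered: B1=T, B2=E, B7=T, B9=T
#7 (x=31) -> B2->S, B1->F, B4->E, B5->E, B3->F, B7->F, B8->T, B9->F; covered: B1=F, B2=S, B3=F, B4=E, B5=E, B7=F, B8=T, B9=F
#8 (x=10) -> B2->E, B1->T, B7->F, B8->T, B9->T; covered: B1=T, B2=E, B7=F, B8=T, B9=T
#9 (x=14) -> B2->E, B1->T, B7->T, B9->T; covered: B1=T, B2=E, B7=T, B9=T
pool-wide coverage (15 outcomes): B1=T, B1=F, B2=S, B2=E, B3=T, B3=F, B4=E, B5=S, B5=E, B6=T, B7=T, B7=F, B8=T, B9=T, B9=F
every size-1 subset falls short of the 15 outcomes (best: 9/15)
every size-2 subset falls short of the 15 outcomes (best: 12/15)
the canonical winner is {1, 4, 7}: size 3, full 15-outcome coverage, earliest index list among size-3 covers

Answer: 3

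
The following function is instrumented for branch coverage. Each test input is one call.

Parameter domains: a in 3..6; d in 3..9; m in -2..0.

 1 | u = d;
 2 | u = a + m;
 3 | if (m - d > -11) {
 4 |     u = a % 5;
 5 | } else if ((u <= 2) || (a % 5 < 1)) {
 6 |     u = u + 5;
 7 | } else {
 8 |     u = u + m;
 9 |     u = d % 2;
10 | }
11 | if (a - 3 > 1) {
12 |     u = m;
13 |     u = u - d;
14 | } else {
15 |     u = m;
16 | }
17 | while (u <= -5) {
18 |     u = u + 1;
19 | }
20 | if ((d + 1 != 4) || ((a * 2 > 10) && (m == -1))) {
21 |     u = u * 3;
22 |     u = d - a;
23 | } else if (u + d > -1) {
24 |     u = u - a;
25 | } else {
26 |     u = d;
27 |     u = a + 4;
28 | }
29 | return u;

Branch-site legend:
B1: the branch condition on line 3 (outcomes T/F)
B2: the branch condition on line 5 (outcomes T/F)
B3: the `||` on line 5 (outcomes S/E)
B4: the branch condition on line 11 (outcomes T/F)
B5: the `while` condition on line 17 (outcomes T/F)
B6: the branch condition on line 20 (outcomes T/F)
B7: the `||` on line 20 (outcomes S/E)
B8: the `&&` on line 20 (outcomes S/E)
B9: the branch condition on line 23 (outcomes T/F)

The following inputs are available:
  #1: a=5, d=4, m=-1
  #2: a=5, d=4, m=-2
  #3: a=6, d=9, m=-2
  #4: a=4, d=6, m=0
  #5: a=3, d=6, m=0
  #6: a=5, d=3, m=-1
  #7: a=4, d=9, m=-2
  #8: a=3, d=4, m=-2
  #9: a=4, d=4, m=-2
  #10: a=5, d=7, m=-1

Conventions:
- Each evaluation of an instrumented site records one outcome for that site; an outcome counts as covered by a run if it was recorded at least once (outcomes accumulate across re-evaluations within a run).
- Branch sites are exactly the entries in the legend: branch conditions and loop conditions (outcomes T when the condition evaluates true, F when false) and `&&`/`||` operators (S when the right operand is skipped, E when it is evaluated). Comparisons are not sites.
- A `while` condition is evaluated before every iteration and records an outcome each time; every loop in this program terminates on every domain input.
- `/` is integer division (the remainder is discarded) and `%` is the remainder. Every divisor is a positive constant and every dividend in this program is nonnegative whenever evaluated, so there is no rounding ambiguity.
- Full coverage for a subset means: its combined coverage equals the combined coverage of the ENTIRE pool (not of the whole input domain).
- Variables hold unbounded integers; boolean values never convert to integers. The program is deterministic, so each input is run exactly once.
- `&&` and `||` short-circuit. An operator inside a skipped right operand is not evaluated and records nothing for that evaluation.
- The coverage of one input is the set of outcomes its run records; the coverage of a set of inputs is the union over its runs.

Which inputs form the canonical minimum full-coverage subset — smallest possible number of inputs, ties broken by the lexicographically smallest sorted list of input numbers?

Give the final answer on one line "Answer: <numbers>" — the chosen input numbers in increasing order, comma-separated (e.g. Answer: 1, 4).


run #1 (a=5, d=4, m=-1) records B1=T, B4=T, B5=T, B5=F, B6=T, B7=S
run #2 (a=5, d=4, m=-2) records B1=T, B4=T, B5=T, B5=F, B6=T, B7=S
run #3 (a=6, d=9, m=-2) records B1=F, B2=F, B3=E, B4=T, B5=T, B5=F, B6=T, B7=S
run #4 (a=4, d=6, m=0) records B1=T, B4=F, B5=F, B6=T, B7=S
run #5 (a=3, d=6, m=0) records B1=T, B4=F, B5=F, B6=T, B7=S
run #6 (a=5, d=3, m=-1) records B1=T, B4=T, B5=F, B6=F, B7=E, B8=S, B9=F
run #7 (a=4, d=9, m=-2) records B1=F, B2=T, B3=S, B4=F, B5=F, B6=T, B7=S
run #8 (a=3, d=4, m=-2) records B1=T, B4=F, B5=F, B6=T, B7=S
run #9 (a=4, d=4, m=-2) records B1=T, B4=F, B5=F, B6=T, B7=S
run #10 (a=5, d=7, m=-1) records B1=T, B4=T, B5=T, B5=F, B6=T, B7=S
union over all inputs: B1=T, B1=F, B2=T, B2=F, B3=S, B3=E, B4=T, B4=F, B5=T, B5=F, B6=T, B6=F, B7=S, B7=E, B8=S, B9=F (16 outcomes)
every size-1 subset falls short of the 16 outcomes (best: 8/16)
every size-2 subset falls short of the 16 outcomes (best: 13/16)
the canonical winner is {3, 6, 7}: size 3, full 16-outcome coverage, earliest index list among size-3 covers
Answer: 3, 6, 7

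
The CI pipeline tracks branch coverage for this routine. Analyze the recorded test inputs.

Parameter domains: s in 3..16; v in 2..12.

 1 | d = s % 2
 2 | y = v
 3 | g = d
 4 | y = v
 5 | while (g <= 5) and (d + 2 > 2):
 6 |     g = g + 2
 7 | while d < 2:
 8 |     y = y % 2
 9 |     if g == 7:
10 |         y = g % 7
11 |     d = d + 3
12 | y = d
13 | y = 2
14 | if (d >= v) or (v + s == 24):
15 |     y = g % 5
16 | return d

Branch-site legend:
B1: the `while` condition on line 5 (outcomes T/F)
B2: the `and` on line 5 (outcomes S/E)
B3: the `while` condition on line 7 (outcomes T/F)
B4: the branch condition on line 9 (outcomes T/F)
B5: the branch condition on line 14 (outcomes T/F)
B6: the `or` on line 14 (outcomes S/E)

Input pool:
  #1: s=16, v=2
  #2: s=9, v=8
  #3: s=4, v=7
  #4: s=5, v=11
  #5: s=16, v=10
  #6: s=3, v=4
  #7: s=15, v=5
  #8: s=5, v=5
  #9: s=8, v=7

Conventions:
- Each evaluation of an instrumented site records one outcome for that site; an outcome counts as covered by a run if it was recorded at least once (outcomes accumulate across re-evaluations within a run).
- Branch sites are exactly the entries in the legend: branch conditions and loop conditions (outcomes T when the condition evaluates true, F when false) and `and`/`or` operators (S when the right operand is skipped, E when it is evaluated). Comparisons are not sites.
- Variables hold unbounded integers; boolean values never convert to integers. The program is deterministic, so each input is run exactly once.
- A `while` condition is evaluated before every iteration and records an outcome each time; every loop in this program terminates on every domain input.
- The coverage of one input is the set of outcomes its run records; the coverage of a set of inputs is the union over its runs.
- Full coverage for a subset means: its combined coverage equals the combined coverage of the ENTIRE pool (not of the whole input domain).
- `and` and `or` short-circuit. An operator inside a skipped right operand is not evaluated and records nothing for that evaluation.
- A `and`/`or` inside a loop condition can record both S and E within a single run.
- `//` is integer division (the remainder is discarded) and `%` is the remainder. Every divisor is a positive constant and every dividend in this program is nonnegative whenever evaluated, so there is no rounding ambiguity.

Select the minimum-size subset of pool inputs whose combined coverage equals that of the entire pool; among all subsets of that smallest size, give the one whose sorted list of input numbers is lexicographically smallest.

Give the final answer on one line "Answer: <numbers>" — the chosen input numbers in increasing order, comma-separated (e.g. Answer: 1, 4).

input #1, s=16, v=2: events B2->E, B1->F, B3->T, B4->F, B3->F, B6->S, B5->T; outcomes B1=F, B2=E, B3=T, B3=F, B4=F, B5=T, B6=S
input #2, s=9, v=8: events B2->E, B1->T, B2->E, B1->T, B2->E, B1->T, B2->S, B1->F, B3->T, B4->T, B3->F, B6->E, B5->F; outcomes B1=T, B1=F, B2=S, B2=E, B3=T, B3=F, B4=T, B5=F, B6=E
input #3, s=4, v=7: events B2->E, B1->F, B3->T, B4->F, B3->F, B6->E, B5->F; outcomes B1=F, B2=E, B3=T, B3=F, B4=F, B5=F, B6=E
input #4, s=5, v=11: events B2->E, B1->T, B2->E, B1->T, B2->E, B1->T, B2->S, B1->F, B3->T, B4->T, B3->F, B6->E, B5->F; outcomes B1=T, B1=F, B2=S, B2=E, B3=T, B3=F, B4=T, B5=F, B6=E
input #5, s=16, v=10: events B2->E, B1->F, B3->T, B4->F, B3->F, B6->E, B5->F; outcomes B1=F, B2=E, B3=T, B3=F, B4=F, B5=F, B6=E
input #6, s=3, v=4: events B2->E, B1->T, B2->E, B1->T, B2->E, B1->T, B2->S, B1->F, B3->T, B4->T, B3->F, B6->S, B5->T; outcomes B1=T, B1=F, B2=S, B2=E, B3=T, B3=F, B4=T, B5=T, B6=S
input #7, s=15, v=5: events B2->E, B1->T, B2->E, B1->T, B2->E, B1->T, B2->S, B1->F, B3->T, B4->T, B3->F, B6->E, B5->F; outcomes B1=T, B1=F, B2=S, B2=E, B3=T, B3=F, B4=T, B5=F, B6=E
input #8, s=5, v=5: events B2->E, B1->T, B2->E, B1->T, B2->E, B1->T, B2->S, B1->F, B3->T, B4->T, B3->F, B6->E, B5->F; outcomes B1=T, B1=F, B2=S, B2=E, B3=T, B3=F, B4=T, B5=F, B6=E
input #9, s=8, v=7: events B2->E, B1->F, B3->T, B4->F, B3->F, B6->E, B5->F; outcomes B1=F, B2=E, B3=T, B3=F, B4=F, B5=F, B6=E
pool-wide coverage (12 outcomes): B1=T, B1=F, B2=S, B2=E, B3=T, B3=F, B4=T, B4=F, B5=T, B5=F, B6=S, B6=E
checked all size-1 subsets: none covers 12 outcomes (max 9/12)
size 2: inputs {1, 2} cover all 12 outcomes, and no lexicographically smaller subset of this size does

Answer: 1, 2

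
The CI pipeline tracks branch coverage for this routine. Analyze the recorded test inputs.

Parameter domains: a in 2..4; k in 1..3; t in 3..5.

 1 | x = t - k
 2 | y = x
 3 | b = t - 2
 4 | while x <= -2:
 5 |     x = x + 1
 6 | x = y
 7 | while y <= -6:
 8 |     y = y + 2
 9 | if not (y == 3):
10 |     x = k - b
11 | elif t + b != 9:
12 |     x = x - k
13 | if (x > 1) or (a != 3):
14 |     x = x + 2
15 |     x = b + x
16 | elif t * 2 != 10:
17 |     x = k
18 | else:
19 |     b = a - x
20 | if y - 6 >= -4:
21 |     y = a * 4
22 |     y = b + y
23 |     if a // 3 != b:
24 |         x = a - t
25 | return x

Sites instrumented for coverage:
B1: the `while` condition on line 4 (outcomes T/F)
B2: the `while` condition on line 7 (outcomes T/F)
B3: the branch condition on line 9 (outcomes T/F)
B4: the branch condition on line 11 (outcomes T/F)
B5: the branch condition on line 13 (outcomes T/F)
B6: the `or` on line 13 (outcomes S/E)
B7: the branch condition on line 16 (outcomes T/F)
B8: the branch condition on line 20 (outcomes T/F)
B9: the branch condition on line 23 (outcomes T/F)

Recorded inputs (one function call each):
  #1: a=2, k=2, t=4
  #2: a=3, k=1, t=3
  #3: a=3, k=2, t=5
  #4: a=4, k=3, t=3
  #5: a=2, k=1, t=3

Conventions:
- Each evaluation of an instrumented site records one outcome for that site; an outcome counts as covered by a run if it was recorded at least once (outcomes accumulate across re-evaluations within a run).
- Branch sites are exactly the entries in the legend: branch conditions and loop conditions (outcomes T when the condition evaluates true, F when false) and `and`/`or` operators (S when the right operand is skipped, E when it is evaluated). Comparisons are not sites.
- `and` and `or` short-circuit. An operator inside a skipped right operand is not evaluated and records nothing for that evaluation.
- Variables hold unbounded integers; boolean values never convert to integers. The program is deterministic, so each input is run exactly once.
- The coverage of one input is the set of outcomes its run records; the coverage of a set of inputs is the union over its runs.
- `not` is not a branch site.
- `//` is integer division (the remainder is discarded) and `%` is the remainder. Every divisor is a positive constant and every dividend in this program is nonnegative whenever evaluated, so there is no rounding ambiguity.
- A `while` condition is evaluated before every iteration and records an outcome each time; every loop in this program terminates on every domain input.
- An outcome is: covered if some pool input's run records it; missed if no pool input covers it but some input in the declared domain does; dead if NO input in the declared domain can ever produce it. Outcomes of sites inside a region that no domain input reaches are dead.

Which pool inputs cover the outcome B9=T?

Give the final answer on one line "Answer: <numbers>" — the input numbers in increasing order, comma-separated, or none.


input #1 (a=2, k=2, t=4): records B9=T
input #2 (a=3, k=1, t=3): does not record B9=T
input #3 (a=3, k=2, t=5): records B9=T
input #4 (a=4, k=3, t=3): does not record B9=T
input #5 (a=2, k=1, t=3): records B9=T
Answer: 1, 3, 5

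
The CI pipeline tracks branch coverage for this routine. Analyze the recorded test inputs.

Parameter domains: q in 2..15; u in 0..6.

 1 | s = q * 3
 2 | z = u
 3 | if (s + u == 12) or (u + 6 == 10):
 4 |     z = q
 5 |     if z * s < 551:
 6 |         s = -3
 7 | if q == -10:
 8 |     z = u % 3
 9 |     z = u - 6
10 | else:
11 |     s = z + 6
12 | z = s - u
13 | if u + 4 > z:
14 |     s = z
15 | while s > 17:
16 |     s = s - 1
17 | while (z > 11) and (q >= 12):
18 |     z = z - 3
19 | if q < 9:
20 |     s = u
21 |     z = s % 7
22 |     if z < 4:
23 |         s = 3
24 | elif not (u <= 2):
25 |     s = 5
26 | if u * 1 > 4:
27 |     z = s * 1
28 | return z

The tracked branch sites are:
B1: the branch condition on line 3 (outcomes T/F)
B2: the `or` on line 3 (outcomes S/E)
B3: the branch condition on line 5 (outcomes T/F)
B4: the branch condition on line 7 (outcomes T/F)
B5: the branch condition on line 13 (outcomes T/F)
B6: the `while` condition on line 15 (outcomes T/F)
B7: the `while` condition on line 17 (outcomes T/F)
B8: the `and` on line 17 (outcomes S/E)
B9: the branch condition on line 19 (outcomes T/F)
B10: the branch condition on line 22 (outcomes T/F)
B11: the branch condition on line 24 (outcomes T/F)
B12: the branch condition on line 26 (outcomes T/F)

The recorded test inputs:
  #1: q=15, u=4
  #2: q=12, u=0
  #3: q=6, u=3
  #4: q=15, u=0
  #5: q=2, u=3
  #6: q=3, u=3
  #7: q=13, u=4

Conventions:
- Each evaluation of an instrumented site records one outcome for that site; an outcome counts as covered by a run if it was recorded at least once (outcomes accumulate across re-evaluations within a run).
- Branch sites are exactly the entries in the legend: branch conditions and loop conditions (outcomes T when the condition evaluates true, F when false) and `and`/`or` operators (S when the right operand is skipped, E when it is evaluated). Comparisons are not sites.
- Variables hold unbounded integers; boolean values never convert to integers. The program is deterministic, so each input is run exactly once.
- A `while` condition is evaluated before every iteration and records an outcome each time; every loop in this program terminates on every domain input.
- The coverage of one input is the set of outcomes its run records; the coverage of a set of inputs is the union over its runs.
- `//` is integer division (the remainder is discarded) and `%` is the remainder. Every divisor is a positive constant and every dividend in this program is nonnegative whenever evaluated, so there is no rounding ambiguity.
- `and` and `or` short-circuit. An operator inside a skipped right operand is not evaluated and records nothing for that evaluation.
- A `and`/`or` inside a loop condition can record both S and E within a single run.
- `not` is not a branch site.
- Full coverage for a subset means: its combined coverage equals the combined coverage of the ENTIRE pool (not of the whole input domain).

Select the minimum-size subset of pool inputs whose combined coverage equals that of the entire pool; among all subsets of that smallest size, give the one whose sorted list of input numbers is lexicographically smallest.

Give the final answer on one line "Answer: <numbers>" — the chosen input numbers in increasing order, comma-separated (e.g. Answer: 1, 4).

input #1 (q=15, u=4): events B2->E, B1->T, B3->F, B4->F, B5->F, B6->T, B6->T, B6->T, B6->T, B6->F, B8->E, B7->T, B8->E, B7->T, ...; covers B1=T, B2=E, B3=F, B4=F, B5=F, B6=T, B6=F, B7=T, B7=F, B8=S, B8=E, B9=F, B11=T, B12=F
input #2 (q=12, u=0): events B2->E, B1->F, B4->F, B5->F, B6->F, B8->S, B7->F, B9->F, B11->F, B12->F; covers B1=F, B2=E, B4=F, B5=F, B6=F, B7=F, B8=S, B9=F, B11=F, B12=F
input #3 (q=6, u=3): events B2->E, B1->F, B4->F, B5->T, B6->F, B8->S, B7->F, B9->T, B10->T, B12->F; covers B1=F, B2=E, B4=F, B5=T, B6=F, B7=F, B8=S, B9=T, B10=T, B12=F
input #4 (q=15, u=0): events B2->E, B1->F, B4->F, B5->F, B6->F, B8->S, B7->F, B9->F, B11->F, B12->F; covers B1=F, B2=E, B4=F, B5=F, B6=F, B7=F, B8=S, B9=F, B11=F, B12=F
input #5 (q=2, u=3): events B2->E, B1->F, B4->F, B5->T, B6->F, B8->S, B7->F, B9->T, B10->T, B12->F; covers B1=F, B2=E, B4=F, B5=T, B6=F, B7=F, B8=S, B9=T, B10=T, B12=F
input #6 (q=3, u=3): events B2->S, B1->T, B3->T, B4->F, B5->T, B6->F, B8->S, B7->F, B9->T, B10->T, B12->F; covers B1=T, B2=S, B3=T, B4=F, B5=T, B6=F, B7=F, B8=S, B9=T, B10=T, B12=F
input #7 (q=13, u=4): events B2->E, B1->T, B3->T, B4->F, B5->F, B6->T, B6->T, B6->F, B8->E, B7->T, B8->E, B7->T, B8->S, B7->F, ...; covers B1=T, B2=E, B3=T, B4=F, B5=F, B6=T, B6=F, B7=T, B7=F, B8=S, B8=E, B9=F, B11=T, B12=F
union over all inputs: B1=T, B1=F, B2=S, B2=E, B3=T, B3=F, B4=F, B5=T, B5=F, B6=T, B6=F, B7=T, B7=F, B8=S, B8=E, B9=T, B9=F, B10=T, B11=T, B11=F, B12=F (21 outcomes)
checked all size-1 subsets: none covers 21 outcomes (max 14/21)
checked all size-2 subsets: none covers 21 outcomes (max 19/21)
the canonical winner is {1, 2, 6}: size 3, full 21-outcome coverage, earliest index list among size-3 covers

Answer: 1, 2, 6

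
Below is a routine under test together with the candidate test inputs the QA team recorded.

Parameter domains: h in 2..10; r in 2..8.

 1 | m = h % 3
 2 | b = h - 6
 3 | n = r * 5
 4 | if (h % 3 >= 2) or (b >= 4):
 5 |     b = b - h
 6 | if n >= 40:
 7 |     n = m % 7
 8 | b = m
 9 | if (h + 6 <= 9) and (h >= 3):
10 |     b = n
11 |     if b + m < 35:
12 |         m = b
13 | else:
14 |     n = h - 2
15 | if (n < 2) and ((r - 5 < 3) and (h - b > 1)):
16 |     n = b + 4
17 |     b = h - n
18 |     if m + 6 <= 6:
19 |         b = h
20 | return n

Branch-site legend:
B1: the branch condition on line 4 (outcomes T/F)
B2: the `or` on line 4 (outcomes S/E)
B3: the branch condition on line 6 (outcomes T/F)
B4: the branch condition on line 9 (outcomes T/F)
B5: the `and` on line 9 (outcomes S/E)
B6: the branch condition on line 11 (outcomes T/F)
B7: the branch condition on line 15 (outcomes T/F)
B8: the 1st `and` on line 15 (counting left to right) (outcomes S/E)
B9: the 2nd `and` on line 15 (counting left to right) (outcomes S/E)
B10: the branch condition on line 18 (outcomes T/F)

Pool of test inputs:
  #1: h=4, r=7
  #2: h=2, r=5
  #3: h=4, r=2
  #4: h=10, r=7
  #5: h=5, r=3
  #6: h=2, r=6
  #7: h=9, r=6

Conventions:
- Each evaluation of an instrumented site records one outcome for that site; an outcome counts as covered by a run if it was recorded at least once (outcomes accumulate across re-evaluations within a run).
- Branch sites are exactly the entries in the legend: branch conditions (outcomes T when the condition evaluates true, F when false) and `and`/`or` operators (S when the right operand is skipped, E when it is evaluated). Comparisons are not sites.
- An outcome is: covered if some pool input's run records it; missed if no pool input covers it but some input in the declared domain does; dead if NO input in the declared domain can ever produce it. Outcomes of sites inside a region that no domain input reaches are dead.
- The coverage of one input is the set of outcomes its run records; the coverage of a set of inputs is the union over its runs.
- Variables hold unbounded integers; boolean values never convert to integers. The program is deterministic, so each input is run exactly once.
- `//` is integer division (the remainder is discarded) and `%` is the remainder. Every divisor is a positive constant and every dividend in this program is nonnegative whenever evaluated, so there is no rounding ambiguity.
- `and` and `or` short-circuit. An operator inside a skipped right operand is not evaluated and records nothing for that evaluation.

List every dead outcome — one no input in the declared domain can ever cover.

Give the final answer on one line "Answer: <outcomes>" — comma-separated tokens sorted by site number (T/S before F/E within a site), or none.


running all 63 domain inputs and tallying outcomes:
  B7=T: never recorded by any domain input -> dead
  B10=T: never recorded by any domain input -> dead
  B10=F: never recorded by any domain input -> dead
  reachable outcomes have witnesses, e.g. B1=T (e.g. h=2, r=2), B1=F (e.g. h=3, r=2), B2=S (e.g. h=2, r=2), B2=E (e.g. h=3, r=2)
Answer: B7=T, B10=T, B10=F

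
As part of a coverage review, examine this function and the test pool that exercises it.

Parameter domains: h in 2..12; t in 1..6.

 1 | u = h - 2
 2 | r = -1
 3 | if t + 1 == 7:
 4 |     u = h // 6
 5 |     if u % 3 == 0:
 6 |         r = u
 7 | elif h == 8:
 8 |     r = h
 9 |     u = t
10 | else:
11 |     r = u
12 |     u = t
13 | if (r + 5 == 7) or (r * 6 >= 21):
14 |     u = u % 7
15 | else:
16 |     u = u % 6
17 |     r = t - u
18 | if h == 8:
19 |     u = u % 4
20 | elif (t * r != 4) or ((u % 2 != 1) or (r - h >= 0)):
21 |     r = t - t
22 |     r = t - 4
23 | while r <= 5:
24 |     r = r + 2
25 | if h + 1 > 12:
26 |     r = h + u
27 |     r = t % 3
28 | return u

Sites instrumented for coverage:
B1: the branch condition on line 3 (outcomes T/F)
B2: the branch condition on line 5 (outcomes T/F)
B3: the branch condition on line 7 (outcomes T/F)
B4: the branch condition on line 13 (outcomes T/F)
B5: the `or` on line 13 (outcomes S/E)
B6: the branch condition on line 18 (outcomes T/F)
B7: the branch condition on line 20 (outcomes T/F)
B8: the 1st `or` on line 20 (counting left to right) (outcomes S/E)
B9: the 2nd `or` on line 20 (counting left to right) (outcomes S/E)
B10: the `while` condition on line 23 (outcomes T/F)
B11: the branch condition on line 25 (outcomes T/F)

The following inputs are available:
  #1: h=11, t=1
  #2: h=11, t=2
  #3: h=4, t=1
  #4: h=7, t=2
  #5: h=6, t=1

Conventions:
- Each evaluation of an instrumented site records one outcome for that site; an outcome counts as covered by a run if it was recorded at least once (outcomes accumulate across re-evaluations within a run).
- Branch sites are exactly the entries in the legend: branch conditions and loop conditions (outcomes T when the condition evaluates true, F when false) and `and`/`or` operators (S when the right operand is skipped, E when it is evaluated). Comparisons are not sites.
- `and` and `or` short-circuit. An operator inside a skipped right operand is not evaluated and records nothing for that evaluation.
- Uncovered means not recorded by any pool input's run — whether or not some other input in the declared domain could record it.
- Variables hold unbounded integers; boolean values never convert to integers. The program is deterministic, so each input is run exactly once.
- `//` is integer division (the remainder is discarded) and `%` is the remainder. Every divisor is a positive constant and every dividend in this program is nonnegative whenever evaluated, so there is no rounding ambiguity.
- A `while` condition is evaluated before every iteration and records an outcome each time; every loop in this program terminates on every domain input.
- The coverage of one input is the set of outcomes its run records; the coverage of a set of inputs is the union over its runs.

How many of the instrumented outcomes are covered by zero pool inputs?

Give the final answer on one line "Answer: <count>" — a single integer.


#1 (h=11, t=1) -> B1->F, B3->F, B5->E, B4->T, B6->F, B8->S, B7->T, B10->T, B10->T, B10->T, B10->T, B10->T, B10->F, B11->F; covered: B1=F, B3=F, B4=T, B5=E, B6=F, B7=T, B8=S, B10=T, B10=F, B11=F
#2 (h=11, t=2) -> B1->F, B3->F, B5->E, B4->T, B6->F, B8->S, B7->T, B10->T, B10->T, B10->T, B10->T, B10->F, B11->F; covered: B1=F, B3=F, B4=T, B5=E, B6=F, B7=T, B8=S, B10=T, B10=F, B11=F
#3 (h=4, t=1) -> B1->F, B3->F, B5->S, B4->T, B6->F, B8->S, B7->T, B10->T, B10->T, B10->T, B10->T, B10->T, B10->F, B11->F; covered: B1=F, B3=F, B4=T, B5=S, B6=F, B7=T, B8=S, B10=T, B10=F, B11=F
#4 (h=7, t=2) -> B1->F, B3->F, B5->E, B4->T, B6->F, B8->S, B7->T, B10->T, B10->T, B10->T, B10->T, B10->F, B11->F; covered: B1=F, B3=F, B4=T, B5=E, B6=F, B7=T, B8=S, B10=T, B10=F, B11=F
#5 (h=6, t=1) -> B1->F, B3->F, B5->E, B4->T, B6->F, B8->E, B9->E, B7->F, B10->T, B10->F, B11->F; covered: B1=F, B3=F, B4=T, B5=E, B6=F, B7=F, B8=E, B9=E, B10=T, B10=F, B11=F
union over the pool: B1=F, B3=F, B4=T, B5=S, B5=E, B6=F, B7=T, B7=F, B8=S, B8=E, B9=E, B10=T, B10=F, B11=F
uncovered (8 of 22): B1=T, B2=T, B2=F, B3=T, B4=F, B6=T, B9=S, B11=T
Answer: 8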